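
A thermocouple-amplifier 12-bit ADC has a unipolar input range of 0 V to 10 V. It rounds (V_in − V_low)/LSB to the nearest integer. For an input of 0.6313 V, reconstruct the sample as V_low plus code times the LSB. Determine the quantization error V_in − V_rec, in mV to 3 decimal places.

Step size: 10 V ÷ 2^12 = 2.441 mV.
(0.6313 − 0)/0.00244141 = 258.5805; round gives code 259.
Reconstructed: 0.63232422 V.
Difference: -0.00102422 V → -1.024 mV.

-1.024 mV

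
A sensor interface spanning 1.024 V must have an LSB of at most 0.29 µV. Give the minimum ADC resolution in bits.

Number of steps required ≥ 1.024 V / 0.29 µV = 3531034.48.
Need 2^N ≥ 3531034.48; 2^21 = 2097152, 2^22 = 4194304.
Minimum N = 22.

22 bits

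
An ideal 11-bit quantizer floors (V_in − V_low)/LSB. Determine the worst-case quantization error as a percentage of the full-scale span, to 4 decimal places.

0.0488 %

Truncating → worst-case error = 1 LSB = V_FS/2^11, so 100/2048 = 0.0488281 % of full scale.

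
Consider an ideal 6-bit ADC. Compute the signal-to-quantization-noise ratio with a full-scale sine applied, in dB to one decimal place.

37.9 dB

SNR ≈ 6.02·N + 1.76 dB = 6.02·6 + 1.76 = 37.88 dB.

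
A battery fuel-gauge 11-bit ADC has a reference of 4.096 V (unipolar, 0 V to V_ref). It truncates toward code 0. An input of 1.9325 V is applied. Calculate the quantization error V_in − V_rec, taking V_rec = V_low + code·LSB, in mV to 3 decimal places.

One LSB is 4.096 V / 2048 = 2.000 mV.
(V_in − V_low)/LSB = (1.9325 − 0)/0.002 = 966.2500 → code 966 (floor).
Reconstructed: 1.932 V.
V_in − V_rec = 0.0005 V = 0.500 mV.

0.500 mV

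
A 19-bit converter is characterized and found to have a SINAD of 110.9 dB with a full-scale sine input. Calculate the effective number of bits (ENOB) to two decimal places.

ENOB = (SINAD − 1.76) / 6.02 = (110.9 − 1.76)/6.02 = 18.130.

18.13 bits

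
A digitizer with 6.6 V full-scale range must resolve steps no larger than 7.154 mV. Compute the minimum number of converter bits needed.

Number of steps required ≥ 6.6 V / 7.154 mV = 922.56.
Need 2^N ≥ 922.56; 2^9 = 512, 2^10 = 1024.
Minimum N = 10.

10 bits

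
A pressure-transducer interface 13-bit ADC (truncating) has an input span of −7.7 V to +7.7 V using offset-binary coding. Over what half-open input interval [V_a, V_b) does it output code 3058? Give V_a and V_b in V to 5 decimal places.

LSB = 15.4/2^13 = 1.880 mV.
V_a = V_low + 3058·LSB = -1.95132 V; V_b = V_low + 3059·LSB = -1.94944 V.

[-1.95132 V, -1.94944 V)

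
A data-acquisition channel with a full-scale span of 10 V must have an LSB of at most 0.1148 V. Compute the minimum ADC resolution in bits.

7 bits

Number of steps required ≥ 10 V / 0.1148 V = 87.11.
Need 2^N ≥ 87.11; 2^6 = 64, 2^7 = 128.
Minimum N = 7.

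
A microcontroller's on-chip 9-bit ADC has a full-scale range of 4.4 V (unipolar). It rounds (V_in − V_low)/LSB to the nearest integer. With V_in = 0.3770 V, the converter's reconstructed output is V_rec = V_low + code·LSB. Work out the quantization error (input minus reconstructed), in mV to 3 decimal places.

-1.125 mV

One LSB is 4.4 V / 512 = 8.594 mV.
(0.3770 − 0)/0.00859375 = 43.8691; round gives code 44.
V_rec = 0 + 44·0.00859375 = 0.378125 V.
Error = 0.3770 − 0.378125 = -0.001125 V = -1.125 mV.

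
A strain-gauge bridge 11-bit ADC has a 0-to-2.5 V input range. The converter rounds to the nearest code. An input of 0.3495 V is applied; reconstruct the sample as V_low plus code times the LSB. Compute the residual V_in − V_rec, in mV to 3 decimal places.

0.379 mV

LSB = 2.5/2^11 = 1.221 mV.
(V_in − V_low)/LSB = (0.3495 − 0)/0.0012207 = 286.3104 → code 286 (round).
Code 286 maps back to 0 + 286×0.0012207 V = 0.34912109 V.
Difference: 0.000378906 V → 0.379 mV.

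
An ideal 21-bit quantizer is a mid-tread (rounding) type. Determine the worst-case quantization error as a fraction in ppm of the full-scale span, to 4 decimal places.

Rounding → worst-case error = ½ LSB = V_FS/2^22, so 1e+06/4194304 = 0.238419 ppm of full scale.

0.2384 ppm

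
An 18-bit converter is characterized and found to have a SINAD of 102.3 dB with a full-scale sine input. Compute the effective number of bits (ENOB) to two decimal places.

16.70 bits

ENOB = (SINAD − 1.76) / 6.02 = (102.3 − 1.76)/6.02 = 16.701.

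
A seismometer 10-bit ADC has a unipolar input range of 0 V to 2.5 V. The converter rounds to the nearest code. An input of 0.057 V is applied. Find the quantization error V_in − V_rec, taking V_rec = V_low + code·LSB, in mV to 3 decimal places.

One LSB is 2.5 V / 1024 = 2.441 mV.
Scaled input = 23.3472 LSBs, so code = 23.
Code 23 maps back to 0 + 23×0.00244141 V = 0.056152344 V.
Error = 0.057 − 0.056152344 = 0.000847656 V = 0.848 mV.

0.848 mV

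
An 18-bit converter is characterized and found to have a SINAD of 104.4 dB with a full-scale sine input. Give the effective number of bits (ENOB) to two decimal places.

ENOB = (SINAD − 1.76) / 6.02 = (104.4 − 1.76)/6.02 = 17.050.

17.05 bits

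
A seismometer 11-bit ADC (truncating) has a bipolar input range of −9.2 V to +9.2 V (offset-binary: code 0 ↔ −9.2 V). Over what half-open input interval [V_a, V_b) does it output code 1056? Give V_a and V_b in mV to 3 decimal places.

[287.500 mV, 296.484 mV)

LSB = 18.4/2^11 = 8.984 mV.
V_a = V_low + 1056·LSB = 0.2875 V; V_b = V_low + 1057·LSB = 0.296484 V.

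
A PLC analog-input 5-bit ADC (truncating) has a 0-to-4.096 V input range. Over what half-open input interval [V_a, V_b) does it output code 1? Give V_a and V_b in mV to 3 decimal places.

[128.000 mV, 256.000 mV)

LSB = 4.096/2^5 = 128.000 mV.
V_a = V_low + 1·LSB = 0.128 V; V_b = V_low + 2·LSB = 0.256 V.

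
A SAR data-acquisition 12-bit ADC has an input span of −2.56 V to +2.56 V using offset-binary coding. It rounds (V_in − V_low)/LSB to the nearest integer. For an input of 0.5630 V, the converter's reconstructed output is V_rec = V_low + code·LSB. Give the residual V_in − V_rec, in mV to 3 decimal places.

One LSB is 5.12 V / 4096 = 1.250 mV.
Scaled input = 2498.4000 LSBs, so code = 2498.
V_rec = (−2.56) + 2498·0.00125 = 0.5625 V.
V_in − V_rec = 0.0005 V = 0.500 mV.

0.500 mV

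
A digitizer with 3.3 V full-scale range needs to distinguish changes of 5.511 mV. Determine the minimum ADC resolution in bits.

10 bits

Number of steps required ≥ 3.3 V / 5.511 mV = 598.80.
Need 2^N ≥ 598.80; 2^9 = 512, 2^10 = 1024.
Minimum N = 10.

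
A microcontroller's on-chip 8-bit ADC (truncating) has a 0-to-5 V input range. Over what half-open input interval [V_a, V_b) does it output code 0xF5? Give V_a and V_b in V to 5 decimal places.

[4.78516 V, 4.80469 V)

LSB = 5/2^8 = 19.531 mV.
Code 0xF5 = 245 decimal.
V_a = V_low + 245·LSB = 4.78516 V; V_b = V_low + 246·LSB = 4.80469 V.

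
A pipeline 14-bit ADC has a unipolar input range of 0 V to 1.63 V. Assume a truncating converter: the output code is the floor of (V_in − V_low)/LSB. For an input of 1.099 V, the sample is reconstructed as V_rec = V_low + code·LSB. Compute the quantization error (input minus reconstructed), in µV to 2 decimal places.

LSB = 1.63/2^14 = 99.49 µV.
(V_in − V_low)/LSB = (1.099 − 0)/9.94873e-05 = 11046.6356 → code 11046 (floor).
Reconstructed: 1.0989368 V.
Error = 1.099 − 1.0989368 = 6.32324e-05 V = 63.23 µV.

63.23 µV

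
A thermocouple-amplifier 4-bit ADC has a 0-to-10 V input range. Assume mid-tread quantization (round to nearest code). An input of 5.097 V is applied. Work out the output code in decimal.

code 8

LSB = 10 V / 16 = 0.6250 V.
Input sits at 8.155 steps above V_low.
Round → code 8.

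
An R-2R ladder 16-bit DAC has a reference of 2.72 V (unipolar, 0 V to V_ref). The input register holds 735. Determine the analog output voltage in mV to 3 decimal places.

LSB = 2.72 V / 2^16 = 41.50 µV.
V_out = 0 + 735 × 4.15039e-05 V = 0.0305054 V.
= 30.505 mV.

30.505 mV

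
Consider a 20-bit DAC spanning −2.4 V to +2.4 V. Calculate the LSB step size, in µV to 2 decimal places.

4.58 µV

Full-scale span = 4.8 V.
LSB = 4.8 / 2^20 = 4.8 / 1048576 = 4.57764e-06 V = 4.58 µV.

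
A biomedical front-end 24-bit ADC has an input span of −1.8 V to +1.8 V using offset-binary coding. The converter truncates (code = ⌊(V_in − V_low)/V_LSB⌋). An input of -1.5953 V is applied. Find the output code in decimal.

LSB = 3.6 V / 16777216 = 0.21 µV.
(V_in − V_low)/LSB = (-1.5953 − (−1.8)) / 2.14577e-07 = 953971.143.
⌊·⌋(953971.143) = 953971.

code 953971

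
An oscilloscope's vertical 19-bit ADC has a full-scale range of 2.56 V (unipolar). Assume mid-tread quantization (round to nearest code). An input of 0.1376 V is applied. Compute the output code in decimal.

Full-scale span = 2.56 V; LSB = 2.56/2^19 = 4.88 µV.
Input sits at 28180.480 steps above V_low.
round(28180.480) = 28180.

code 28180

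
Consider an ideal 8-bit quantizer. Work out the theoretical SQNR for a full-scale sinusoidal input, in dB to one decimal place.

49.9 dB

SNR ≈ 6.02·N + 1.76 dB = 6.02·8 + 1.76 = 49.92 dB.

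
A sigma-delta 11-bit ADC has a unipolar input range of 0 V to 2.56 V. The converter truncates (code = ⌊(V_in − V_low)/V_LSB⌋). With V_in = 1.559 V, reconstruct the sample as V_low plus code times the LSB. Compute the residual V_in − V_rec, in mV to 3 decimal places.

0.250 mV

LSB = 2.56/2^11 = 1.250 mV.
(V_in − V_low)/LSB = (1.559 − 0)/0.00125 = 1247.2000 → code 1247 (floor).
V_rec = 0 + 1247·0.00125 = 1.55875 V.
Error = 1.559 − 1.55875 = 0.00025 V = 0.250 mV.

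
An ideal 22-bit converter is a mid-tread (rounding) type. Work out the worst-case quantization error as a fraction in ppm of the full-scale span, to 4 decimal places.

0.1192 ppm

Rounding → worst-case error = ½ LSB = V_FS/2^23, so 1e+06/8388608 = 0.119209 ppm of full scale.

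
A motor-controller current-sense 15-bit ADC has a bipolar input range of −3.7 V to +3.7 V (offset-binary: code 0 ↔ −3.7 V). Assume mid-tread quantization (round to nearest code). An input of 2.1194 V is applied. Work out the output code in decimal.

LSB = 7.4 V / 32768 = 225.83 µV.
(V_in − V_low)/LSB = (2.1194 − (−3.7)) / 0.00022583 = 25768.932.
So the output code is 25769.

code 25769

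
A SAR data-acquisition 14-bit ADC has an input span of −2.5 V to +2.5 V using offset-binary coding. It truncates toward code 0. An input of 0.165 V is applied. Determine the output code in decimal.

With 16384 levels over 5 V, one step is 305.18 µV.
(V_in − V_low)/LSB = (0.165 − (−2.5)) / 0.000305176 = 8732.672.
⌊·⌋(8732.672) = 8732.

code 8732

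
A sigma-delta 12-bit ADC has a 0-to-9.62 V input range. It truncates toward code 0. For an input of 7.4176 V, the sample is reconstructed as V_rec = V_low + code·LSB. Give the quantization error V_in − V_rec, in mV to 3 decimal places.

0.618 mV

Step size: 9.62 V ÷ 2^12 = 2.349 mV.
(V_in − V_low)/LSB = (7.4176 − 0)/0.00234863 = 3158.2630 → code 3158 (floor).
Code 3158 maps back to 0 + 3158×0.00234863 V = 7.4169824 V.
Difference: 0.000617578 V → 0.618 mV.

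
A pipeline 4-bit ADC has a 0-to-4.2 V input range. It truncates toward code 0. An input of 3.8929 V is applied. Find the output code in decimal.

code 14

Full-scale span = 4.2 V; LSB = 4.2/2^4 = 262.500 mV.
(3.8929 − 0) / 0.2625 = 14.830 LSBs.
Floor → code 14.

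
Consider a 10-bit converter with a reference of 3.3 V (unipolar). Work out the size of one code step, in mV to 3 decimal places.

3.223 mV

Full-scale span = 3.3 V.
LSB = 3.3 / 2^10 = 3.3 / 1024 = 0.00322266 V = 3.223 mV.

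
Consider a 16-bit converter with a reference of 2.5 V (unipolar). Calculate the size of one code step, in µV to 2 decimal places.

38.15 µV

Full-scale span = 2.5 V.
LSB = 2.5 / 2^16 = 2.5 / 65536 = 3.8147e-05 V = 38.15 µV.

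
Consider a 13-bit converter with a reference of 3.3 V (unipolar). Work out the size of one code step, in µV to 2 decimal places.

402.83 µV

Full-scale span = 3.3 V.
LSB = 3.3 / 2^13 = 3.3 / 8192 = 0.000402832 V = 402.83 µV.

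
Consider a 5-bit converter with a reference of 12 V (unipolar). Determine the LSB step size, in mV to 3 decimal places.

Full-scale span = 12 V.
LSB = 12 / 2^5 = 12 / 32 = 0.375 V = 375.000 mV.

375.000 mV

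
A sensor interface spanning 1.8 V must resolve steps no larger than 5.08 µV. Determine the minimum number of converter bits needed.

19 bits

Number of steps required ≥ 1.8 V / 5.08 µV = 354330.71.
Need 2^N ≥ 354330.71; 2^18 = 262144, 2^19 = 524288.
Minimum N = 19.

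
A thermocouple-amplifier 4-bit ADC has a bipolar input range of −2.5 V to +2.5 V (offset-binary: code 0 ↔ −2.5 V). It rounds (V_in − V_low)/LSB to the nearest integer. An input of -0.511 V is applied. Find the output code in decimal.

code 6

LSB = 5 V / 16 = 312.500 mV.
Input sits at 6.365 steps above V_low.
round(6.365) = 6.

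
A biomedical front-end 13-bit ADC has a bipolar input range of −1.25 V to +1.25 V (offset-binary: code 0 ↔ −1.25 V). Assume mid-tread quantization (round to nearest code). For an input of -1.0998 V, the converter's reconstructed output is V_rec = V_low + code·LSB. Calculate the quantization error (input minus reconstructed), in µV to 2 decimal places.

Step size: 2.5 V ÷ 2^13 = 305.18 µV.
Scaled input = 492.1754 LSBs, so code = 492.
Code 492 maps back to (−1.25) + 492×0.000305176 V = -1.0998535 V.
Error = -1.0998 − (−1.0998535) = 5.35156e-05 V = 53.52 µV.

53.52 µV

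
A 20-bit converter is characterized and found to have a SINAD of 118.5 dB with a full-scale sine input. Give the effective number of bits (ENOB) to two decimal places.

19.39 bits

ENOB = (SINAD − 1.76) / 6.02 = (118.5 − 1.76)/6.02 = 19.392.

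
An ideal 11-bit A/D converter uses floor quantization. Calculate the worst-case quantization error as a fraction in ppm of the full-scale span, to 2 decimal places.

488.28 ppm

Truncating → worst-case error = 1 LSB = V_FS/2^11, so 1e+06/2048 = 488.281 ppm of full scale.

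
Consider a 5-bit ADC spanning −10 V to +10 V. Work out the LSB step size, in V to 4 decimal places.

Full-scale span = 20 V.
LSB = 20 / 2^5 = 20 / 32 = 0.625 V = 0.6250 V.

0.6250 V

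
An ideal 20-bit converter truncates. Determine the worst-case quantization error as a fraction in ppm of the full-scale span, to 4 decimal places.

Truncating → worst-case error = 1 LSB = V_FS/2^20, so 1e+06/1048576 = 0.953674 ppm of full scale.

0.9537 ppm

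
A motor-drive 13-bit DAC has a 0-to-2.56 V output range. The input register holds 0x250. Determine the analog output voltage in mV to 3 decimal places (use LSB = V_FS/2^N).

185.000 mV

LSB = 2.56 V / 2^13 = 312.50 µV.
Code 0x250 = 592 decimal.
V_out = 0 + 592 × 0.0003125 V = 0.185 V.
= 185.000 mV.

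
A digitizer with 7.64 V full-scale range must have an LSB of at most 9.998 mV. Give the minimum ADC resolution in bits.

10 bits

Number of steps required ≥ 7.64 V / 9.998 mV = 764.15.
Need 2^N ≥ 764.15; 2^9 = 512, 2^10 = 1024.
Minimum N = 10.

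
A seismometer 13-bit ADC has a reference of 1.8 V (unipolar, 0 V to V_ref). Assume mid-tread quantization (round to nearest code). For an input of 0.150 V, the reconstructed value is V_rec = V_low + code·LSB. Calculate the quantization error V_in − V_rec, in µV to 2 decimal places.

LSB = 1.8/2^13 = 219.73 µV.
(V_in − V_low)/LSB = (0.150 − 0)/0.000219727 = 682.6667 → code 683 (round).
V_rec = 0 + 683·0.000219727 = 0.15007324 V.
Error = 0.150 − 0.15007324 = -7.32422e-05 V = -73.24 µV.

-73.24 µV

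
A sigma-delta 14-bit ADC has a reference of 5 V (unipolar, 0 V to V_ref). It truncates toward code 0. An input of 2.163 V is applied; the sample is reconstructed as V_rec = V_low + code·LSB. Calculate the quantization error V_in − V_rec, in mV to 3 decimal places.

Step size: 5 V ÷ 2^14 = 305.18 µV.
(V_in − V_low)/LSB = (2.163 − 0)/0.000305176 = 7087.7184 → code 7087 (floor).
Reconstructed: 2.1627808 V.
V_in − V_rec = 0.000219238 V = 0.219 mV.

0.219 mV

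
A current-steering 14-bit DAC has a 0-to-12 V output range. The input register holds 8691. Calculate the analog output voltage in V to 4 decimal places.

LSB = 12 V / 2^14 = 0.732 mV.
V_out = 0 + 8691 × 0.000732422 V = 6.36548 V.

6.3655 V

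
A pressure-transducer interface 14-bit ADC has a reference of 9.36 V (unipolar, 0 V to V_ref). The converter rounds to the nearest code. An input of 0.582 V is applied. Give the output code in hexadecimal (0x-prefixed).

With 16384 levels over 9.36 V, one step is 0.571 mV.
(0.582 − 0) / 0.000571289 = 1018.749 LSBs.
round(1018.749) = 1019.
In hexadecimal (0x-prefixed): 0x3FB.

code 0x3FB (decimal 1019)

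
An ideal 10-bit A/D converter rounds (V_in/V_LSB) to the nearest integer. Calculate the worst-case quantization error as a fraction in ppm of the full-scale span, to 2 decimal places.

488.28 ppm

Rounding → worst-case error = ½ LSB = V_FS/2^11, so 1e+06/2048 = 488.281 ppm of full scale.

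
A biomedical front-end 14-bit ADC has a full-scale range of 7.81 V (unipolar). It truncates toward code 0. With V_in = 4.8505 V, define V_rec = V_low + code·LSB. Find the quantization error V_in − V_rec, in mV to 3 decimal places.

0.234 mV

Step size: 7.81 V ÷ 2^14 = 476.68 µV.
Scaled input = 10175.4919 LSBs, so code = 10175.
Code 10175 maps back to 0 + 10175×0.000476685 V = 4.8502655 V.
V_in − V_rec = 0.000234497 V = 0.234 mV.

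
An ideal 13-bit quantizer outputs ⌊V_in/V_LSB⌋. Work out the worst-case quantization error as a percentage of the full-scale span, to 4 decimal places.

0.0122 %

Truncating → worst-case error = 1 LSB = V_FS/2^13, so 100/8192 = 0.012207 % of full scale.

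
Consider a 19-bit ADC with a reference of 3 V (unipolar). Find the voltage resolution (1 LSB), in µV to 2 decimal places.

5.72 µV

Full-scale span = 3 V.
LSB = 3 / 2^19 = 3 / 524288 = 5.72205e-06 V = 5.72 µV.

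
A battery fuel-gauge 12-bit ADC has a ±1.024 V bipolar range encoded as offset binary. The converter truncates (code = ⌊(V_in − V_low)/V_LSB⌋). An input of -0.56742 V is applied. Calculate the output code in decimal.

LSB = 2.048 V / 4096 = 0.500 mV.
(-0.56742 − (−1.024)) / 0.0005 = 913.160 LSBs.
Floor → code 913.

code 913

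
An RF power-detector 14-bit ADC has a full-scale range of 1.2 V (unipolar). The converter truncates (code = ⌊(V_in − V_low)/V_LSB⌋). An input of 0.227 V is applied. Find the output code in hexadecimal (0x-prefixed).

LSB = 1.2 V / 16384 = 73.24 µV.
(0.227 − 0) / 7.32422e-05 = 3099.307 LSBs.
Floor → code 3099.
In hexadecimal (0x-prefixed): 0xC1B.

code 0xC1B (decimal 3099)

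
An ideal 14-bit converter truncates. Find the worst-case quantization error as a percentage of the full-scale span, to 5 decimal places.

Truncating → worst-case error = 1 LSB = V_FS/2^14, so 100/16384 = 0.00610352 % of full scale.

0.00610 %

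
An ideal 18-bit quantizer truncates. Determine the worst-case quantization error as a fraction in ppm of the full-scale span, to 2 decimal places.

Truncating → worst-case error = 1 LSB = V_FS/2^18, so 1e+06/262144 = 3.8147 ppm of full scale.

3.81 ppm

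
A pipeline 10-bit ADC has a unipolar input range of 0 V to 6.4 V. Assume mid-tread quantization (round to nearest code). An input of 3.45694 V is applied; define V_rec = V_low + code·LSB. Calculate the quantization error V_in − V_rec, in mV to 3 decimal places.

0.690 mV

LSB = 6.4/2^10 = 6.250 mV.
(3.45694 − 0)/0.00625 = 553.1104; round gives code 553.
V_rec = 0 + 553·0.00625 = 3.45625 V.
V_in − V_rec = 0.00069 V = 0.690 mV.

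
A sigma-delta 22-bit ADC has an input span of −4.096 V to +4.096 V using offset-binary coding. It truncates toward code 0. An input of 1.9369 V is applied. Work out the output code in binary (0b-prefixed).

code 0b1011110010000111001100 (decimal 3088844)

Full-scale span = 8.192 V; LSB = 8.192/2^22 = 1.95 µV.
(1.9369 − (−4.096)) / 1.95313e-06 = 3088844.800 LSBs.
So the output code is 3088844.
In binary (0b-prefixed): 0b1011110010000111001100.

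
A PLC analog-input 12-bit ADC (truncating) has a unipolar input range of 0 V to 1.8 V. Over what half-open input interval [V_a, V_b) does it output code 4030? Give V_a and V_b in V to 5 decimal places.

[1.77100 V, 1.77144 V)

LSB = 1.8/2^12 = 439.45 µV.
V_a = V_low + 4030·LSB = 1.771 V; V_b = V_low + 4031·LSB = 1.77144 V.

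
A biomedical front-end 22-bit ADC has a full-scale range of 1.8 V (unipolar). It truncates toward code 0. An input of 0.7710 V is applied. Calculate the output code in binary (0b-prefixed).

LSB = 1.8 V / 4194304 = 0.43 µV.
(V_in − V_low)/LSB = (0.7710 − 0) / 4.29153e-07 = 1796560.213.
Floor → code 1796560.
In binary (0b-prefixed): 0b110110110100111010000.

code 0b110110110100111010000 (decimal 1796560)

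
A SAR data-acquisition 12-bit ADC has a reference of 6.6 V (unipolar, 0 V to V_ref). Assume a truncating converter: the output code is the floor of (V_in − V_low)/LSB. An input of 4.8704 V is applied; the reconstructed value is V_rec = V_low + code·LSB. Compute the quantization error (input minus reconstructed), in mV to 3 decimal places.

0.966 mV

One LSB is 6.6 V / 4096 = 1.611 mV.
(4.8704 − 0)/0.00161133 = 3022.5998; ⌊·⌋ gives code 3022.
V_rec = 0 + 3022·0.00161133 = 4.8694336 V.
Error = 4.8704 − 4.8694336 = 0.000966406 V = 0.966 mV.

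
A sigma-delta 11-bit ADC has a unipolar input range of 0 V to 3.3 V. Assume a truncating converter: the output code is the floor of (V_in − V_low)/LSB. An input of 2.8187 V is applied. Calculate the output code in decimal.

Full-scale span = 3.3 V; LSB = 3.3/2^11 = 1.611 mV.
Input sits at 1749.302 steps above V_low.
So the output code is 1749.

code 1749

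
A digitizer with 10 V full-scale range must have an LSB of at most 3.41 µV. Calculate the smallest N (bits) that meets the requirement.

22 bits

Number of steps required ≥ 10 V / 3.41 µV = 2932551.32.
Need 2^N ≥ 2932551.32; 2^21 = 2097152, 2^22 = 4194304.
Minimum N = 22.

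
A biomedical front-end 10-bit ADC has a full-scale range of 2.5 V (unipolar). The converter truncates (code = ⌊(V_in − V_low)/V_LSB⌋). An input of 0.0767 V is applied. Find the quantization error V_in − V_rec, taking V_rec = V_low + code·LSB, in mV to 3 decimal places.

1.016 mV

One LSB is 2.5 V / 1024 = 2.441 mV.
Scaled input = 31.4163 LSBs, so code = 31.
Code 31 maps back to 0 + 31×0.00244141 V = 0.075683594 V.
Difference: 0.00101641 V → 1.016 mV.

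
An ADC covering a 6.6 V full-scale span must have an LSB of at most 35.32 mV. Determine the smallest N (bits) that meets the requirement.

Number of steps required ≥ 6.6 V / 35.32 mV = 186.86.
Need 2^N ≥ 186.86; 2^7 = 128, 2^8 = 256.
Minimum N = 8.

8 bits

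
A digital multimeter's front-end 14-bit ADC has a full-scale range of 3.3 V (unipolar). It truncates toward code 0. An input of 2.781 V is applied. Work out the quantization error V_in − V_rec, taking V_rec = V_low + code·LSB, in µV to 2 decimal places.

49.07 µV

One LSB is 3.3 V / 16384 = 201.42 µV.
Scaled input = 13807.2436 LSBs, so code = 13807.
Code 13807 maps back to 0 + 13807×0.000201416 V = 2.7809509 V.
Difference: 4.90723e-05 V → 49.07 µV.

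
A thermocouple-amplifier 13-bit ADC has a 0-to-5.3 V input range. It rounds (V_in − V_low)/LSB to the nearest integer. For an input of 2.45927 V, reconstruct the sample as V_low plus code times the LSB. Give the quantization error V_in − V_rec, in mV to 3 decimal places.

0.127 mV

LSB = 5.3/2^13 = 0.647 mV.
Scaled input = 3801.1962 LSBs, so code = 3801.
V_rec = 0 + 3801·0.000646973 = 2.4591431 V.
V_in − V_rec = 0.000126934 V = 0.127 mV.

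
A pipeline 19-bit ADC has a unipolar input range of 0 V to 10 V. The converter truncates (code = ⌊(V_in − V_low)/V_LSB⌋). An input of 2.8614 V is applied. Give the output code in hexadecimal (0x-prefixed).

LSB = 10 V / 524288 = 19.07 µV.
(2.8614 − 0) / 1.90735e-05 = 150019.768 LSBs.
Floor → code 150019.
In hexadecimal (0x-prefixed): 0x24A03.

code 0x24A03 (decimal 150019)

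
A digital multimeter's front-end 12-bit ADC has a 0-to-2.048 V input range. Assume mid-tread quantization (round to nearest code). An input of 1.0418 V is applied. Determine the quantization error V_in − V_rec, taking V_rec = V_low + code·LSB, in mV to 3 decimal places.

-0.200 mV

LSB = 2.048/2^12 = 0.500 mV.
(V_in − V_low)/LSB = (1.0418 − 0)/0.0005 = 2083.6000 → code 2084 (round).
Reconstructed: 1.042 V.
Difference: -0.0002 V → -0.200 mV.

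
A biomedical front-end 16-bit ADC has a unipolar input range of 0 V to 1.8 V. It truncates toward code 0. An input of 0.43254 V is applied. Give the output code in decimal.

code 15748

Full-scale span = 1.8 V; LSB = 1.8/2^16 = 27.47 µV.
(V_in − V_low)/LSB = (0.43254 − 0) / 2.74658e-05 = 15748.301.
Floor → code 15748.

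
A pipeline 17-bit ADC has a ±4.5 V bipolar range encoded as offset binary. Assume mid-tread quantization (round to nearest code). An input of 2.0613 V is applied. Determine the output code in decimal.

code 95556

LSB = 9 V / 131072 = 68.66 µV.
Input sits at 95555.857 steps above V_low.
round(95555.857) = 95556.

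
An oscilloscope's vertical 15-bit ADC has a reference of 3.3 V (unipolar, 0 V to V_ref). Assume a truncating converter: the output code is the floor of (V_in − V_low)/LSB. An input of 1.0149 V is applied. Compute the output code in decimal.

code 10077

With 32768 levels over 3.3 V, one step is 100.71 µV.
(1.0149 − 0) / 0.000100708 = 10077.649 LSBs.
So the output code is 10077.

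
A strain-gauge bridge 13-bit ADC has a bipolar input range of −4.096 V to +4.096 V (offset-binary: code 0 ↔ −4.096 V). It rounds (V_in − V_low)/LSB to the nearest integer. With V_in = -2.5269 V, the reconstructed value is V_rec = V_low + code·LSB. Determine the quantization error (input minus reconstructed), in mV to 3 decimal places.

LSB = 8.192/2^13 = 1.000 mV.
(V_in − V_low)/LSB = (-2.5269 − (−4.096))/0.001 = 1569.1000 → code 1569 (round).
Code 1569 maps back to (−4.096) + 1569×0.001 V = -2.527 V.
Error = -2.5269 − (−2.527) = 0.0001 V = 0.100 mV.

0.100 mV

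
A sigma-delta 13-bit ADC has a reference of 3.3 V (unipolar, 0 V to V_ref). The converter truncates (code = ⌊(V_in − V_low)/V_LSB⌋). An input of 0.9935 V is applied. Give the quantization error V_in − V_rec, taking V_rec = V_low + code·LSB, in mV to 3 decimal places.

0.116 mV

Step size: 3.3 V ÷ 2^13 = 402.83 µV.
(0.9935 − 0)/0.000402832 = 2466.2885; ⌊·⌋ gives code 2466.
Reconstructed: 0.99338379 V.
Difference: 0.000116211 V → 0.116 mV.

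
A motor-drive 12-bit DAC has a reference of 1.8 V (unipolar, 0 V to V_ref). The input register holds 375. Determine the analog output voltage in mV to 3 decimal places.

LSB = 1.8 V / 2^12 = 439.45 µV.
V_out = 0 + 375 × 0.000439453 V = 0.164795 V.
= 164.795 mV.

164.795 mV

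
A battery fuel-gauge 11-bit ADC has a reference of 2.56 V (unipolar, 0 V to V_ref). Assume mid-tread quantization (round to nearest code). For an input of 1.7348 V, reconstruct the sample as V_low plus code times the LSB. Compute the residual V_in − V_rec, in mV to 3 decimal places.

LSB = 2.56/2^11 = 1.250 mV.
(1.7348 − 0)/0.00125 = 1387.8400; round gives code 1388.
Reconstructed: 1.735 V.
Difference: -0.0002 V → -0.200 mV.

-0.200 mV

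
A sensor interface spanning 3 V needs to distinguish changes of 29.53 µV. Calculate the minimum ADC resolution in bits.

Number of steps required ≥ 3 V / 29.53 µV = 101591.60.
Need 2^N ≥ 101591.60; 2^16 = 65536, 2^17 = 131072.
Minimum N = 17.

17 bits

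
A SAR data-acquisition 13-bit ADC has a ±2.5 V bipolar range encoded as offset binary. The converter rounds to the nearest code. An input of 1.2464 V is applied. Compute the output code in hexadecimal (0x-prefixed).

Full-scale span = 5 V; LSB = 5/2^13 = 0.610 mV.
(V_in − V_low)/LSB = (1.2464 − (−2.5)) / 0.000610352 = 6138.102.
So the output code is 6138.
In hexadecimal (0x-prefixed): 0x17FA.

code 0x17FA (decimal 6138)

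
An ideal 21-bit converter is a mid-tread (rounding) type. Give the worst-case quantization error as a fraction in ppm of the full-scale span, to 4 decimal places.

0.2384 ppm

Rounding → worst-case error = ½ LSB = V_FS/2^22, so 1e+06/4194304 = 0.238419 ppm of full scale.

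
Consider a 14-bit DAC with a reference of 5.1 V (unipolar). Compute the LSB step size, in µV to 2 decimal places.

311.28 µV

Full-scale span = 5.1 V.
LSB = 5.1 / 2^14 = 5.1 / 16384 = 0.000311279 V = 311.28 µV.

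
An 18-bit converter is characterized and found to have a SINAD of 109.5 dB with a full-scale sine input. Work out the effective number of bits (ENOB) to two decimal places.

17.90 bits

ENOB = (SINAD − 1.76) / 6.02 = (109.5 − 1.76)/6.02 = 17.897.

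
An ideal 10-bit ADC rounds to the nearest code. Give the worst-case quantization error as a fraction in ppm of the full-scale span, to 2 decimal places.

488.28 ppm

Rounding → worst-case error = ½ LSB = V_FS/2^11, so 1e+06/2048 = 488.281 ppm of full scale.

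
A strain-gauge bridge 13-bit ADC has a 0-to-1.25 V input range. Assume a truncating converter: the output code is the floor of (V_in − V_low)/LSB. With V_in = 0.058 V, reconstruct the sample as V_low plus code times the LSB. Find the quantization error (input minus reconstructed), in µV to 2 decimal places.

Step size: 1.25 V ÷ 2^13 = 152.59 µV.
(V_in − V_low)/LSB = (0.058 − 0)/0.000152588 = 380.1088 → code 380 (floor).
V_rec = 0 + 380·0.000152588 = 0.057983398 V.
V_in − V_rec = 1.66016e-05 V = 16.60 µV.

16.60 µV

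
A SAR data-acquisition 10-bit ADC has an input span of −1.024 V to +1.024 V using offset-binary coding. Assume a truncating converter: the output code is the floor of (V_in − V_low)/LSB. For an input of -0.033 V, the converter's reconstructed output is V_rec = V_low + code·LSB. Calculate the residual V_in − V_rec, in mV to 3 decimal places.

Step size: 2.048 V ÷ 2^10 = 2.000 mV.
Scaled input = 495.5000 LSBs, so code = 495.
Code 495 maps back to (−1.024) + 495×0.002 V = -0.034 V.
Difference: 0.001 V → 1.000 mV.

1.000 mV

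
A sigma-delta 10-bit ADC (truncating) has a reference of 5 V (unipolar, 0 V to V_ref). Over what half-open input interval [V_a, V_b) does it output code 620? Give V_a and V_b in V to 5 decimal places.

LSB = 5/2^10 = 4.883 mV.
V_a = V_low + 620·LSB = 3.02734 V; V_b = V_low + 621·LSB = 3.03223 V.

[3.02734 V, 3.03223 V)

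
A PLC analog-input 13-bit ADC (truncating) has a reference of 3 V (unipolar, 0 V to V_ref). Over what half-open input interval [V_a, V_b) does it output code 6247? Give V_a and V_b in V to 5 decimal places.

[2.28772 V, 2.28809 V)

LSB = 3/2^13 = 366.21 µV.
V_a = V_low + 6247·LSB = 2.28772 V; V_b = V_low + 6248·LSB = 2.28809 V.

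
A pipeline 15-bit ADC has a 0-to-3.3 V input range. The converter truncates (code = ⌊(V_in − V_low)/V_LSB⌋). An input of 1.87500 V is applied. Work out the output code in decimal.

With 32768 levels over 3.3 V, one step is 100.71 µV.
(V_in − V_low)/LSB = (1.87500 − 0) / 0.000100708 = 18618.182.
So the output code is 18618.

code 18618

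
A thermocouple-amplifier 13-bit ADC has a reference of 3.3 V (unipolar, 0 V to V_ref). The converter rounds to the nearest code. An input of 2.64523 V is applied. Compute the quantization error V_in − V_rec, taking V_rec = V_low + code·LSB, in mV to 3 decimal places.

Step size: 3.3 V ÷ 2^13 = 402.83 µV.
Scaled input = 6566.5831 LSBs, so code = 6567.
Code 6567 maps back to 0 + 6567×0.000402832 V = 2.6453979 V.
Difference: -0.000167949 V → -0.168 mV.

-0.168 mV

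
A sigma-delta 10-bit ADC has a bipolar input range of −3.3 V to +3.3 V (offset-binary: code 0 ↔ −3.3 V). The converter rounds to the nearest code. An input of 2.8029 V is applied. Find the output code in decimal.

Full-scale span = 6.6 V; LSB = 6.6/2^10 = 6.445 mV.
Input sits at 946.874 steps above V_low.
Round → code 947.

code 947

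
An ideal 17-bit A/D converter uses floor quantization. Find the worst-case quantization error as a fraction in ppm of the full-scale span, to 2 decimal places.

7.63 ppm

Truncating → worst-case error = 1 LSB = V_FS/2^17, so 1e+06/131072 = 7.62939 ppm of full scale.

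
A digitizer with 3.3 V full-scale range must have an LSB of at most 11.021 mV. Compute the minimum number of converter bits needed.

Number of steps required ≥ 3.3 V / 11.021 mV = 299.43.
Need 2^N ≥ 299.43; 2^8 = 256, 2^9 = 512.
Minimum N = 9.

9 bits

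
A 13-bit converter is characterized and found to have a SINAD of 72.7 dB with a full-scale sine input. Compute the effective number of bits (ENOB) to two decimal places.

ENOB = (SINAD − 1.76) / 6.02 = (72.7 − 1.76)/6.02 = 11.784.

11.78 bits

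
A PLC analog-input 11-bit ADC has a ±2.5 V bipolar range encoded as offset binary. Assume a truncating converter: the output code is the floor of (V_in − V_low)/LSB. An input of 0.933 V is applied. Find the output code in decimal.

code 1406

Full-scale span = 5 V; LSB = 5/2^11 = 2.441 mV.
(V_in − V_low)/LSB = (0.933 − (−2.5)) / 0.00244141 = 1406.157.
⌊·⌋(1406.157) = 1406.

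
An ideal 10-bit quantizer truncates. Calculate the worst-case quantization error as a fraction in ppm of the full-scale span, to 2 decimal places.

Truncating → worst-case error = 1 LSB = V_FS/2^10, so 1e+06/1024 = 976.562 ppm of full scale.

976.56 ppm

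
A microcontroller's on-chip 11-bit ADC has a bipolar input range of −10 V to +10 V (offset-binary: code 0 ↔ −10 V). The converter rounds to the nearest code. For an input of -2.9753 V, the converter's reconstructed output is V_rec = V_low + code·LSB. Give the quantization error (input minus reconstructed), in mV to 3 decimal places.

3.216 mV

LSB = 20/2^11 = 9.766 mV.
Scaled input = 719.3293 LSBs, so code = 719.
Code 719 maps back to (−10) + 719×0.00976562 V = -2.9785156 V.
V_in − V_rec = 0.00321563 V = 3.216 mV.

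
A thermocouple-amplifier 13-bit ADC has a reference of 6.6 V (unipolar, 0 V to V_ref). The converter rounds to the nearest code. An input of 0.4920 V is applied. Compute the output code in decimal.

With 8192 levels over 6.6 V, one step is 0.806 mV.
(0.4920 − 0) / 0.000805664 = 610.676 LSBs.
round(610.676) = 611.

code 611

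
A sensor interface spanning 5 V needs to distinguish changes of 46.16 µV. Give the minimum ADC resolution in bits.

Number of steps required ≥ 5 V / 46.16 µV = 108318.89.
Need 2^N ≥ 108318.89; 2^16 = 65536, 2^17 = 131072.
Minimum N = 17.

17 bits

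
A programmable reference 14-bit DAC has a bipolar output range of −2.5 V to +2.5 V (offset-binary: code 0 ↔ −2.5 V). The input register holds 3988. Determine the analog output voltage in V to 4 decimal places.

-1.2830 V

LSB = 5 V / 2^14 = 305.18 µV.
V_out = (−2.5) + 3988 × 0.000305176 V = -1.28296 V.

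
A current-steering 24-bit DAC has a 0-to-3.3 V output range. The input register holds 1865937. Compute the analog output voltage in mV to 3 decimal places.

367.021 mV

LSB = 3.3 V / 2^24 = 0.20 µV.
V_out = 0 + 1865937 × 1.96695e-07 V = 0.367021 V.
= 367.021 mV.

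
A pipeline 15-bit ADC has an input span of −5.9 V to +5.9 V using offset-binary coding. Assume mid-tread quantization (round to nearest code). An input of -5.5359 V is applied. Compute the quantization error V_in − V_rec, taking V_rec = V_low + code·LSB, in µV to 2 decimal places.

One LSB is 11.8 V / 32768 = 360.11 µV.
Scaled input = 1011.0872 LSBs, so code = 1011.
Code 1011 maps back to (−5.9) + 1011×0.000360107 V = -5.5359314 V.
Difference: 3.13965e-05 V → 31.40 µV.

31.40 µV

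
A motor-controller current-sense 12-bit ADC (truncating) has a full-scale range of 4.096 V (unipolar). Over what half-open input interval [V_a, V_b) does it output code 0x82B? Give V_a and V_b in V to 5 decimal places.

[2.09100 V, 2.09200 V)

LSB = 4.096/2^12 = 1.000 mV.
Code 0x82B = 2091 decimal.
V_a = V_low + 2091·LSB = 2.091 V; V_b = V_low + 2092·LSB = 2.092 V.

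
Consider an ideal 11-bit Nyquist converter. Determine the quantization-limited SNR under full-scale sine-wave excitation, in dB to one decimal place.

68.0 dB

SNR ≈ 6.02·N + 1.76 dB = 6.02·11 + 1.76 = 67.98 dB.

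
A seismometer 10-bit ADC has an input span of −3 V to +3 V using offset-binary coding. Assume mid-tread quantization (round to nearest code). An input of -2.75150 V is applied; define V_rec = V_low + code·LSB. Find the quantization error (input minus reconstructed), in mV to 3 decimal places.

One LSB is 6 V / 1024 = 5.859 mV.
Scaled input = 42.4107 LSBs, so code = 42.
V_rec = (−3) + 42·0.00585938 = -2.7539062 V.
Error = -2.75150 − (−2.7539062) = 0.00240625 V = 2.406 mV.

2.406 mV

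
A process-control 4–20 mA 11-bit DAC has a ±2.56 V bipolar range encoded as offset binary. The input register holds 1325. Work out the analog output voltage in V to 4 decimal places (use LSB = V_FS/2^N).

0.7525 V

LSB = 5.12 V / 2^11 = 2.500 mV.
V_out = (−2.56) + 1325 × 0.0025 V = 0.7525 V.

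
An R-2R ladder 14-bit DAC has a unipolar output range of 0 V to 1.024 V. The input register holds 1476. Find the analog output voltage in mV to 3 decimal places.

92.250 mV

LSB = 1.024 V / 2^14 = 62.50 µV.
V_out = 0 + 1476 × 6.25e-05 V = 0.09225 V.
= 92.250 mV.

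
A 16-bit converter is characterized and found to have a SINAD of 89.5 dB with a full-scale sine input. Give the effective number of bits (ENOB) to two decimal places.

14.57 bits

ENOB = (SINAD − 1.76) / 6.02 = (89.5 − 1.76)/6.02 = 14.575.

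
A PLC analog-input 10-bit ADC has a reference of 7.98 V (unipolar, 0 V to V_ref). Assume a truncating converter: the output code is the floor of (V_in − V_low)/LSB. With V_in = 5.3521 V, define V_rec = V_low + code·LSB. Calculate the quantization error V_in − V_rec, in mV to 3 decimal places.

LSB = 7.98/2^10 = 7.793 mV.
(V_in − V_low)/LSB = (5.3521 − 0)/0.00779297 = 686.7858 → code 686 (floor).
Code 686 maps back to 0 + 686×0.00779297 V = 5.3459766 V.
Error = 5.3521 − 5.3459766 = 0.00612344 V = 6.123 mV.

6.123 mV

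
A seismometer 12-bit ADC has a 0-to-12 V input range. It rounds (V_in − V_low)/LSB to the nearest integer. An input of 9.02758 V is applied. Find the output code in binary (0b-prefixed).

code 0b110000001001 (decimal 3081)

With 4096 levels over 12 V, one step is 2.930 mV.
(V_in − V_low)/LSB = (9.02758 − 0) / 0.00292969 = 3081.414.
So the output code is 3081.
In binary (0b-prefixed): 0b110000001001.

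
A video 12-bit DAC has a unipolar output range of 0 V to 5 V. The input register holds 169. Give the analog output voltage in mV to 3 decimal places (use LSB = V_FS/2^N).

LSB = 5 V / 2^12 = 1.221 mV.
V_out = 0 + 169 × 0.0012207 V = 0.206299 V.
= 206.299 mV.

206.299 mV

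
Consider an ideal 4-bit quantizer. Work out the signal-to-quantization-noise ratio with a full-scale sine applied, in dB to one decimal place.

25.8 dB

SNR ≈ 6.02·N + 1.76 dB = 6.02·4 + 1.76 = 25.84 dB.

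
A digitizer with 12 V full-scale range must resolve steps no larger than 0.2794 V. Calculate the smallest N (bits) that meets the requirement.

Number of steps required ≥ 12 V / 0.2794 V = 42.95.
Need 2^N ≥ 42.95; 2^5 = 32, 2^6 = 64.
Minimum N = 6.

6 bits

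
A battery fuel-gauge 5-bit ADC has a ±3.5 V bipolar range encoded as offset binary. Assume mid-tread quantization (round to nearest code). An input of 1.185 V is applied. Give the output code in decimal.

code 21

With 32 levels over 7 V, one step is 218.750 mV.
(V_in − V_low)/LSB = (1.185 − (−3.5)) / 0.21875 = 21.417.
round(21.417) = 21.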